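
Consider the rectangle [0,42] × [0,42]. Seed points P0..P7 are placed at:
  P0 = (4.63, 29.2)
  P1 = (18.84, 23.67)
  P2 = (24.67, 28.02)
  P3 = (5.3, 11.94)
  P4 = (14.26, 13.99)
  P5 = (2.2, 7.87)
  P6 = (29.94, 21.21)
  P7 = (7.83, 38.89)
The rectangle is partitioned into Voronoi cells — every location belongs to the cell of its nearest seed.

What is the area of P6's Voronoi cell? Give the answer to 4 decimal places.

1. box [0,42]×[0,42]: [(0, 0) (42, 0) (42, 42) (0, 42)]
2. ⊥bis P6·P0 via (17.285,25.205): [(9.3281, 0) (42, 0) (42, 42) (22.5869, 42)]  |A|=1093.7832
3. ⊥bis P6·P1 via (24.39,22.44): [(19.4168, 0) (42, 0) (42, 42) (28.7249, 42)]  |A|=753.0237
4. ⊥bis P6·P2 via (27.305,24.615): [(24.3684, 22.3425) (19.4168, 0) (42, 0) (42, 35.9869)]  |A|=569.5357
5. ⊥bis P6·P3 via (17.62,16.575): [(24.3684, 22.3425) (21.0624, 7.4251) (23.8558, 0) (42, 0) (42, 35.9869)]  |A|=553.0558
6. ⊥bis P6·P4 via (22.1,17.6): [(24.3684, 22.3425) (22.9218, 15.8152) (30.2041, 0) (42, 0) (42, 35.9869)]  |A|=484.234
7. ⊥bis P6·P5 via (16.07,14.54): [(24.3684, 22.3425) (22.9218, 15.8152) (30.2041, 0) (42, 0) (42, 35.9869)]  |A|=484.234
8. ⊥bis P6·P7 via (18.885,30.05): [(24.3684, 22.3425) (22.9218, 15.8152) (30.2041, 0) (42, 0) (42, 35.9869)]  |A|=484.234
9. canonical 5-gon: [(24.3684, 22.3425) (22.9218, 15.8152) (30.2041, 0) (42, 0) (42, 35.9869)]
10. shoelace: 484.234

Area of P6's cell: 484.2340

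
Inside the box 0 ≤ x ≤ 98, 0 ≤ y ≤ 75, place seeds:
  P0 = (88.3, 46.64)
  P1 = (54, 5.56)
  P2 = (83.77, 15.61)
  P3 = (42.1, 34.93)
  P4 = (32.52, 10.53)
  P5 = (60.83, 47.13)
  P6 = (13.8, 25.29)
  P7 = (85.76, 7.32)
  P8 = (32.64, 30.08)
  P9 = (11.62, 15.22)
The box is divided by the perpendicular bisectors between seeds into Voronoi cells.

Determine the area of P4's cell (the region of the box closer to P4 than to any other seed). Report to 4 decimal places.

1. box [0,98]×[0,75]: [(0, 0) (98, 0) (98, 75) (0, 75)]
2. ⊥bis P4·P0 via (60.41,28.585): [(0, 0) (78.9149, 0) (30.3626, 75) (0, 75)]  |A|=4097.9058
3. ⊥bis P4·P1 via (43.26,8.045): [(0, 0) (41.3986, 0) (51.2768, 42.6932) (30.3626, 75) (0, 75)]  |A|=3297.0588
4. ⊥bis P4·P2 via (58.145,13.07): [(0, 0) (41.3986, 0) (51.2768, 42.6932) (30.3626, 75) (0, 75)]  |A|=3297.0588
5. ⊥bis P4·P3 via (37.31,22.73): [(0, 37.3788) (0, 0) (41.3986, 0) (45.8793, 19.3655)]  |A|=1258.3077
6. ⊥bis P4·P5 via (46.675,28.83): [(0, 37.3788) (0, 0) (41.3986, 0) (45.8793, 19.3655)]  |A|=1258.3077
7. ⊥bis P4·P6 via (23.16,17.91): [(29.4069, 25.8329) (9.0387, 0) (41.3986, 0) (45.8793, 19.3655)]  |A|=591.9631
8. ⊥bis P4·P7 via (59.14,8.925): [(29.4069, 25.8329) (9.0387, 0) (41.3986, 0) (45.8793, 19.3655)]  |A|=591.9631
9. ⊥bis P4·P8 via (32.58,20.305): [(43.6596, 20.237) (25.0846, 20.351) (9.0387, 0) (41.3986, 0) (45.8793, 19.3655)]  |A|=540.8033
10. ⊥bis P4·P9 via (22.07,12.875): [(43.6596, 20.237) (25.0846, 20.351) (23.2157, 17.9807) (19.1808, 0) (41.3986, 0) (45.8793, 19.3655)]  |A|=449.6218
11. canonical 6-gon: [(43.6596, 20.237) (25.0846, 20.351) (23.2157, 17.9807) (19.1808, 0) (41.3986, 0) (45.8793, 19.3655)]
12. shoelace: 449.6218

Area of P4's cell: 449.6218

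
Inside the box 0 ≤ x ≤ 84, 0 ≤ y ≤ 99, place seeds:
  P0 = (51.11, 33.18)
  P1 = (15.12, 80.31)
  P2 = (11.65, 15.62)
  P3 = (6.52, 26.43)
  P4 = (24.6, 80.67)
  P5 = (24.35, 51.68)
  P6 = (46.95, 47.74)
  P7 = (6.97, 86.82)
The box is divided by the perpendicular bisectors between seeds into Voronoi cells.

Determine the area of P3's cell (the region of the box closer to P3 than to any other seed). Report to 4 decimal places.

1. box [0,84]×[0,99]: [(0, 0) (84, 0) (84, 99) (0, 99)]
2. ⊥bis P3·P0 via (28.815,29.805): [(0, 0) (33.3269, 0) (18.3403, 99) (0, 99)]  |A|=2557.525
3. ⊥bis P3·P1 via (10.82,53.37): [(0, 55.097) (0, 0) (33.3269, 0) (25.605, 51.0101)]  |A|=1555.3826
4. ⊥bis P3·P2 via (9.085,21.025): [(0, 55.097) (0, 16.7136) (28.7326, 30.349) (25.605, 51.0101)]  |A|=809.551
5. ⊥bis P3·P4 via (15.56,53.55): [(20.9513, 51.7529) (0, 55.097) (0, 16.7136) (28.7326, 30.349) (25.7339, 50.1587)]  |A|=807.6177
6. ⊥bis P3·P5 via (15.435,39.055): [(0, 49.9542) (0, 16.7136) (28.1533, 30.0741)]  |A|=467.9175
7. ⊥bis P3·P6 via (26.735,37.085): [(0, 49.9542) (0, 16.7136) (28.1533, 30.0741)]  |A|=467.9175
8. ⊥bis P3·P7 via (6.745,56.625): [(0, 49.9542) (0, 16.7136) (28.1533, 30.0741)]  |A|=467.9175
9. canonical 3-gon: [(0, 49.9542) (0, 16.7136) (28.1533, 30.0741)]
10. shoelace: 467.9175

Area of P3's cell: 467.9175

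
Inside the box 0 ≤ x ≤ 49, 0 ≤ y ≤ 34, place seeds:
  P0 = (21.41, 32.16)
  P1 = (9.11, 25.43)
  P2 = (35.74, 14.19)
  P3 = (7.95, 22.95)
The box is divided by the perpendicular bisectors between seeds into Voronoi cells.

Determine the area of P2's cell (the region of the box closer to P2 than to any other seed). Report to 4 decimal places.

Area of P2's cell: 813.1146

1. box [0,49]×[0,34]: [(0, 0) (49, 0) (49, 34) (0, 34)]
2. ⊥bis P2·P0 via (28.575,23.175): [(0, 0.3881) (0, 0) (49, 0) (49, 34) (42.1497, 34)]  |A|=957.6355
3. ⊥bis P2·P1 via (22.425,19.81): [(21.4457, 17.4898) (14.0636, 0) (49, 0) (49, 34) (42.1497, 34)]  |A|=830.4888
4. ⊥bis P2·P3 via (21.845,18.57): [(21.5242, 17.5524) (15.9913, 0) (49, 0) (49, 34) (42.1497, 34)]  |A|=813.1146
5. canonical 5-gon: [(21.5242, 17.5524) (15.9913, 0) (49, 0) (49, 34) (42.1497, 34)]
6. shoelace: 813.1146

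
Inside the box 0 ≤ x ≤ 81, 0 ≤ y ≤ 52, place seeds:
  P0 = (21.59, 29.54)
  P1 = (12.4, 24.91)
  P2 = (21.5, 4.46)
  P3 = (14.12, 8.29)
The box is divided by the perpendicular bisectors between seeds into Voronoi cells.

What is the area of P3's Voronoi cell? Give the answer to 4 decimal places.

Area of P3's cell: 307.8681

1. box [0,81]×[0,52]: [(0, 0) (81, 0) (81, 52) (0, 52)]
2. ⊥bis P3·P0 via (17.855,18.915): [(0, 25.1916) (0, 0) (71.6627, 0)]  |A|=902.6479
3. ⊥bis P3·P1 via (13.26,16.6): [(21.8976, 17.4939) (0, 15.2277) (0, 0) (71.6627, 0)]  |A|=793.5559
4. ⊥bis P3·P2 via (17.81,6.375): [(23.3208, 16.9936) (21.8976, 17.4939) (0, 15.2277) (0, 0) (14.5016, 0)]  |A|=307.8681
5. canonical 5-gon: [(23.3208, 16.9936) (21.8976, 17.4939) (0, 15.2277) (0, 0) (14.5016, 0)]
6. shoelace: 307.8681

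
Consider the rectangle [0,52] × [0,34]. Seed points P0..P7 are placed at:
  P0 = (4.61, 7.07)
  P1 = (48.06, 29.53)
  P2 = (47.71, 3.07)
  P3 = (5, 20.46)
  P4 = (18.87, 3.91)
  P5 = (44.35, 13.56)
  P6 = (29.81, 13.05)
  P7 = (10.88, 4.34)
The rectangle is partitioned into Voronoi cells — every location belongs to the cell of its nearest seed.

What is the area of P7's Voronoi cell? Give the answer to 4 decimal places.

Area of P7's cell: 95.6532

1. box [0,52]×[0,34]: [(0, 0) (52, 0) (52, 34) (0, 34)]
2. ⊥bis P7·P0 via (7.745,5.705): [(5.261, 0) (52, 0) (52, 34) (20.0648, 34)]  |A|=1337.4608
3. ⊥bis P7·P1 via (29.47,16.935): [(19.2211, 32.0622) (5.261, 0) (40.9437, 0)]  |A|=572.033
4. ⊥bis P7·P2 via (29.295,3.705): [(29.7376, 16.54) (19.2211, 32.0622) (5.261, 0) (29.1672, 0)]  |A|=474.6413
5. ⊥bis P7·P3 via (7.94,12.4): [(29.7376, 16.54) (27.6673, 19.5958) (11.1736, 13.5795) (5.261, 0) (29.1672, 0)]  |A|=346.4258
6. ⊥bis P7·P4 via (14.875,4.125): [(15.4681, 15.146) (11.1736, 13.5795) (5.261, 0) (14.653, 0)]  |A|=95.6532
7. ⊥bis P7·P5 via (27.615,8.95): [(15.4681, 15.146) (11.1736, 13.5795) (5.261, 0) (14.653, 0)]  |A|=95.6532
8. ⊥bis P7·P6 via (20.345,8.695): [(15.4681, 15.146) (11.1736, 13.5795) (5.261, 0) (14.653, 0)]  |A|=95.6532
9. canonical 4-gon: [(15.4681, 15.146) (11.1736, 13.5795) (5.261, 0) (14.653, 0)]
10. shoelace: 95.6532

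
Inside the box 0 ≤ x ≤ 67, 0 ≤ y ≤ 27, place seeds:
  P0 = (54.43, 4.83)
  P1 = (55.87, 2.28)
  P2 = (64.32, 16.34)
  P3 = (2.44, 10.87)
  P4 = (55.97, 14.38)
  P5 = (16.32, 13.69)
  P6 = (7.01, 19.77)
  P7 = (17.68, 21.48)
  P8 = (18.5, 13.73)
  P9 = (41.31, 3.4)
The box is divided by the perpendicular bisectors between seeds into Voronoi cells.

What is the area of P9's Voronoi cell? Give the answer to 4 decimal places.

Area of P9's cell: 315.3379

1. box [0,67]×[0,27]: [(0, 0) (67, 0) (67, 27) (0, 27)]
2. ⊥bis P9·P0 via (47.87,4.115): [(0, 0) (48.3185, 0) (45.3757, 27) (0, 27)]  |A|=1264.8715
3. ⊥bis P9·P1 via (48.59,2.84): [(0, 0) (48.3185, 0) (45.3757, 27) (0, 27)]  |A|=1264.8715
4. ⊥bis P9·P2 via (52.815,9.87): [(0, 0) (48.3185, 0) (45.9031, 22.1607) (43.1817, 27) (0, 27)]  |A|=1259.5629
5. ⊥bis P9·P3 via (21.875,7.135): [(20.5038, 0) (48.3185, 0) (45.9031, 22.1607) (43.1817, 27) (25.6926, 27)]  |A|=635.911
6. ⊥bis P9·P4 via (48.64,8.89): [(20.5038, 0) (48.3185, 0) (47.1298, 10.9064) (35.076, 27) (25.6926, 27)]  |A|=558.3403
7. ⊥bis P9·P5 via (28.815,8.545): [(25.2965, 0) (48.3185, 0) (47.1298, 10.9064) (35.9394, 25.8472)]  |A|=349.6705
8. ⊥bis P9·P6 via (24.16,11.585): [(25.2965, 0) (48.3185, 0) (47.1298, 10.9064) (35.9394, 25.8472)]  |A|=349.6705
9. ⊥bis P9·P7 via (29.495,12.44): [(31.4953, 15.0544) (25.2965, 0) (48.3185, 0) (47.1298, 10.9064) (37.826, 23.3284)]  |A|=333.8928
10. ⊥bis P9·P8 via (29.905,8.565): [(34.7996, 19.373) (26.0262, 0) (48.3185, 0) (47.1298, 10.9064) (37.826, 23.3284)]  |A|=315.3379
11. canonical 5-gon: [(34.7996, 19.373) (26.0262, 0) (48.3185, 0) (47.1298, 10.9064) (37.826, 23.3284)]
12. shoelace: 315.3379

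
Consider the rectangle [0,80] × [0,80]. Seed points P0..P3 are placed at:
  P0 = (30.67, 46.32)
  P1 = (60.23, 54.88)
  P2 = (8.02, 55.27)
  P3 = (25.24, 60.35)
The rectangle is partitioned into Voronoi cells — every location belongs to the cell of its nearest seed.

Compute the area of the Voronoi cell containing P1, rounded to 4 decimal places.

1. box [0,80]×[0,80]: [(0, 0) (80, 0) (80, 80) (0, 80)]
2. ⊥bis P1·P0 via (45.45,50.6): [(60.1028, 0) (80, 0) (80, 80) (36.9363, 80)]  |A|=2518.4357
3. ⊥bis P1·P2 via (34.125,55.075): [(60.1028, 0) (80, 0) (80, 80) (36.9363, 80)]  |A|=2518.4357
4. ⊥bis P1·P3 via (42.735,57.615): [(42.9747, 59.148) (60.1028, 0) (80, 0) (80, 80) (46.2345, 80)]  |A|=2421.4936
5. canonical 5-gon: [(42.9747, 59.148) (60.1028, 0) (80, 0) (80, 80) (46.2345, 80)]
6. shoelace: 2421.4936

Area of P1's cell: 2421.4936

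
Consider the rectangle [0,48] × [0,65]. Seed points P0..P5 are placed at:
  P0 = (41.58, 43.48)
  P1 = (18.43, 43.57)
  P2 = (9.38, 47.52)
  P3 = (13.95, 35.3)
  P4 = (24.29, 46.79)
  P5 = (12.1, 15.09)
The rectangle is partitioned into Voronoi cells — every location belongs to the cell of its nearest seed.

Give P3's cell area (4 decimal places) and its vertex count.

1. box [0,48]×[0,65]: [(0, 0) (48, 0) (48, 65) (0, 65)]
2. ⊥bis P3·P0 via (27.765,39.39): [(0, 0) (39.4266, 0) (20.183, 65) (0, 65)]  |A|=1937.3132
3. ⊥bis P3·P1 via (16.19,39.435): [(0, 48.2054) (0, 0) (39.4266, 0) (29.9601, 31.9755)]  |A|=1352.4621
4. ⊥bis P3·P2 via (11.665,41.41): [(12.1851, 41.6045) (0, 37.0476) (0, 0) (39.4266, 0) (29.9601, 31.9755)]  |A|=1284.4822
5. ⊥bis P3·P4 via (19.12,41.045): [(28.0459, 33.0124) (12.1851, 41.6045) (0, 37.0476) (0, 0) (39.4266, 0) (30.2368, 31.0408)]  |A|=1283.7312
6. ⊥bis P3·P5 via (13.025,25.195): [(28.0459, 33.0124) (12.1851, 41.6045) (0, 37.0476) (0, 26.3873) (32.4952, 23.4127) (30.2368, 31.0408)]  |A|=393.4594
7. canonical 6-gon: [(28.0459, 33.0124) (12.1851, 41.6045) (0, 37.0476) (0, 26.3873) (32.4952, 23.4127) (30.2368, 31.0408)]
8. shoelace: 393.4594

Area of P3's cell: 393.4594 (6 vertices)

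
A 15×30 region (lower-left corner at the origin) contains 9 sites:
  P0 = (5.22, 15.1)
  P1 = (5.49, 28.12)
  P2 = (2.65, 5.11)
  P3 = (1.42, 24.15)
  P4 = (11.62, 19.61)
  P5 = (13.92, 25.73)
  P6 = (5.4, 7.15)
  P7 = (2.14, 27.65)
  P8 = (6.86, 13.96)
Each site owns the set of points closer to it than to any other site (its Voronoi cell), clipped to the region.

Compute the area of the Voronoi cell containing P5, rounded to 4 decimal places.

1. box [0,15]×[0,30]: [(0, 0) (15, 0) (15, 30) (0, 30)]
2. ⊥bis P5·P0 via (9.57,20.415): [(0, 28.2475) (15, 15.9709) (15, 30) (0, 30)]  |A|=118.3625
3. ⊥bis P5·P1 via (9.705,26.925): [(8.1815, 21.5514) (15, 15.9709) (15, 30) (10.5768, 30)]  |A|=66.5136
4. ⊥bis P5·P2 via (8.285,15.42): [(8.1815, 21.5514) (15, 15.9709) (15, 30) (10.5768, 30)]  |A|=66.5136
5. ⊥bis P5·P3 via (7.67,24.94): [(8.1815, 21.5514) (15, 15.9709) (15, 30) (10.5768, 30)]  |A|=66.5136
6. ⊥bis P5·P4 via (12.77,22.67): [(8.9099, 24.1207) (15, 21.8319) (15, 30) (10.5768, 30)]  |A|=37.8747
7. ⊥bis P5·P6 via (9.66,16.44): [(8.9099, 24.1207) (15, 21.8319) (15, 30) (10.5768, 30)]  |A|=37.8747
8. ⊥bis P5·P7 via (8.03,26.69): [(8.9099, 24.1207) (15, 21.8319) (15, 30) (10.5768, 30)]  |A|=37.8747
9. ⊥bis P5·P8 via (10.39,19.845): [(8.9099, 24.1207) (15, 21.8319) (15, 30) (10.5768, 30)]  |A|=37.8747
10. canonical 4-gon: [(8.9099, 24.1207) (15, 21.8319) (15, 30) (10.5768, 30)]
11. shoelace: 37.8747

Area of P5's cell: 37.8747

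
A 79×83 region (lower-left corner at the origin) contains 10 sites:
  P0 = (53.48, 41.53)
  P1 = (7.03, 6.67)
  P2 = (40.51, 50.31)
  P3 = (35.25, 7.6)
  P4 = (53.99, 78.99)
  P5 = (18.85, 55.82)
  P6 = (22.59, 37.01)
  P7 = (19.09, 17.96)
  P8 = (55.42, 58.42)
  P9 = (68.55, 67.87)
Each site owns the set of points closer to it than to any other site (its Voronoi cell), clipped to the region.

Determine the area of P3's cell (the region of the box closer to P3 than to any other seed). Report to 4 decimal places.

1. box [0,79]×[0,83]: [(0, 0) (79, 0) (79, 83) (0, 83)]
2. ⊥bis P3·P0 via (44.365,24.565): [(0, 48.4015) (0, 0) (79, 0) (79, 5.9562)]  |A|=2147.1315
3. ⊥bis P3·P1 via (21.14,7.135): [(20.1366, 37.5825) (21.3751, 0) (79, 0) (79, 5.9562)]  |A|=1258.1449
4. ⊥bis P3·P2 via (37.88,28.955): [(35.6929, 29.2244) (20.3498, 31.114) (21.3751, 0) (79, 0) (79, 5.9562)]  |A|=1208.7223
5. ⊥bis P3·P4 via (44.62,43.295): [(35.6929, 29.2244) (20.3498, 31.114) (21.3751, 0) (79, 0) (79, 5.9562)]  |A|=1208.7223
6. ⊥bis P3·P5 via (27.05,31.71): [(35.6929, 29.2244) (23.9822, 30.6666) (20.4046, 29.4498) (21.3751, 0) (79, 0) (79, 5.9562)]  |A|=1205.7122
7. ⊥bis P3·P6 via (28.92,22.305): [(39.8302, 27.0015) (20.7559, 18.7906) (21.3751, 0) (79, 0) (79, 5.9562)]  |A|=1076.3813
8. ⊥bis P3·P7 via (27.17,12.78): [(39.8302, 27.0015) (34.9368, 24.895) (21.2579, 3.558) (21.3751, 0) (79, 0) (79, 5.9562)]  |A|=966.8428
9. ⊥bis P3·P8 via (45.335,33.01): [(39.8302, 27.0015) (34.9368, 24.895) (21.2579, 3.558) (21.3751, 0) (79, 0) (79, 5.9562)]  |A|=966.8428
10. ⊥bis P3·P9 via (51.9,37.735): [(39.8302, 27.0015) (34.9368, 24.895) (21.2579, 3.558) (21.3751, 0) (79, 0) (79, 5.9562)]  |A|=966.8428
11. canonical 6-gon: [(39.8302, 27.0015) (34.9368, 24.895) (21.2579, 3.558) (21.3751, 0) (79, 0) (79, 5.9562)]
12. shoelace: 966.8428

Area of P3's cell: 966.8428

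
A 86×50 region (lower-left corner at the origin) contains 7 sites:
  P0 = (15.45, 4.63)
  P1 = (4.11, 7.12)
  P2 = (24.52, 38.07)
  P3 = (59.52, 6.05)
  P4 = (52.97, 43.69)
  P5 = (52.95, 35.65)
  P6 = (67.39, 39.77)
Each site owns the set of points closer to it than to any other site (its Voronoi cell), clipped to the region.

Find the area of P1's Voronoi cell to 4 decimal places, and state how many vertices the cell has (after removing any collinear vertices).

Area of P1's cell: 315.2342 (4 vertices)

1. box [0,86]×[0,50]: [(0, 0) (86, 0) (86, 50) (0, 50)]
2. ⊥bis P1·P0 via (9.78,5.875): [(0, 0) (8.49, 0) (19.4688, 50) (0, 50)]  |A|=698.9702
3. ⊥bis P1·P2 via (14.315,22.595): [(0, 32.035) (0, 0) (8.49, 0) (13.5606, 23.0925)]  |A|=315.2342
4. ⊥bis P1·P3 via (31.815,6.585): [(0, 32.035) (0, 0) (8.49, 0) (13.5606, 23.0925)]  |A|=315.2342
5. ⊥bis P1·P4 via (28.54,25.405): [(0, 32.035) (0, 0) (8.49, 0) (13.5606, 23.0925)]  |A|=315.2342
6. ⊥bis P1·P5 via (28.53,21.385): [(0, 32.035) (0, 0) (8.49, 0) (13.5606, 23.0925)]  |A|=315.2342
7. ⊥bis P1·P6 via (35.75,23.445): [(0, 32.035) (0, 0) (8.49, 0) (13.5606, 23.0925)]  |A|=315.2342
8. canonical 4-gon: [(0, 32.035) (0, 0) (8.49, 0) (13.5606, 23.0925)]
9. shoelace: 315.2342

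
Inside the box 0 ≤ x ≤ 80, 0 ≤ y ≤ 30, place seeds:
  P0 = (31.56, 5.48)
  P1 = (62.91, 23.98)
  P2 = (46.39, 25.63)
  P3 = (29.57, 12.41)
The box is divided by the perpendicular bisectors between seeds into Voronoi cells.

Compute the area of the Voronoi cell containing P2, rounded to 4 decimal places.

Area of P2's cell: 352.5153

1. box [0,80]×[0,30]: [(0, 0) (80, 0) (80, 30) (0, 30)]
2. ⊥bis P2·P0 via (38.975,15.555): [(60.1101, 0) (80, 0) (80, 30) (19.3481, 30)]  |A|=1208.1271
3. ⊥bis P2·P1 via (54.65,24.805): [(52.716, 5.4419) (55.1689, 30) (19.3481, 30)]  |A|=439.8454
4. ⊥bis P2·P3 via (37.98,19.02): [(43.0751, 12.5374) (52.716, 5.4419) (55.1689, 30) (29.3501, 30)]  |A|=352.5153
5. canonical 4-gon: [(43.0751, 12.5374) (52.716, 5.4419) (55.1689, 30) (29.3501, 30)]
6. shoelace: 352.5153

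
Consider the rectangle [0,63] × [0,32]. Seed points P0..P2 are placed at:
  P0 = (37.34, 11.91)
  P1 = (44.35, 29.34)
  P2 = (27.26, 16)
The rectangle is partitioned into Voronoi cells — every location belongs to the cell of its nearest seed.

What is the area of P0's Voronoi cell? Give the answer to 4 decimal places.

Area of P0's cell: 570.8599

1. box [0,63]×[0,32]: [(0, 0) (63, 0) (63, 32) (0, 32)]
2. ⊥bis P0·P1 via (40.845,20.625): [(0, 0) (63, 0) (63, 11.7147) (12.5617, 32) (0, 32)]  |A|=1504.4215
3. ⊥bis P0·P2 via (32.3,13.955): [(26.6377, 0) (63, 0) (63, 11.7147) (35.8255, 22.6437)]  |A|=570.8599
4. canonical 4-gon: [(26.6377, 0) (63, 0) (63, 11.7147) (35.8255, 22.6437)]
5. shoelace: 570.8599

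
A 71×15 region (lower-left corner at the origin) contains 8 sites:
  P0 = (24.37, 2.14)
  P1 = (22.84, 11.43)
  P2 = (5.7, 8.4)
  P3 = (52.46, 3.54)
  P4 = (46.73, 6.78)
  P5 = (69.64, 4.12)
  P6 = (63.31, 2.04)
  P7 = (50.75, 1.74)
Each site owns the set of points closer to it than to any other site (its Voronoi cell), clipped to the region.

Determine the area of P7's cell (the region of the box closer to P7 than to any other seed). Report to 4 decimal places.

1. box [0,71]×[0,15]: [(0, 0) (71, 0) (71, 15) (0, 15)]
2. ⊥bis P7·P0 via (37.56,1.94): [(37.5306, 0) (71, 0) (71, 15) (37.758, 15)]  |A|=500.3354
3. ⊥bis P7·P1 via (36.795,6.585): [(37.6686, 9.1012) (37.5306, 0) (71, 0) (71, 15) (39.7166, 15)]  |A|=494.5588
4. ⊥bis P7·P2 via (28.225,5.07): [(37.6686, 9.1012) (37.5306, 0) (71, 0) (71, 15) (39.7166, 15)]  |A|=494.5588
5. ⊥bis P7·P3 via (51.605,2.64): [(39.4383, 14.1984) (37.6686, 9.1012) (37.5306, 0) (54.3839, 0)]  |A|=127.3467
6. ⊥bis P7·P4 via (48.74,4.26): [(49.3704, 4.7628) (43.3991, 0) (54.3839, 0)]  |A|=26.1595
7. ⊥bis P7·P5 via (60.195,2.93): [(49.3704, 4.7628) (43.3991, 0) (54.3839, 0)]  |A|=26.1595
8. ⊥bis P7·P6 via (57.03,1.89): [(49.3704, 4.7628) (43.3991, 0) (54.3839, 0)]  |A|=26.1595
9. canonical 3-gon: [(49.3704, 4.7628) (43.3991, 0) (54.3839, 0)]
10. shoelace: 26.1595

Area of P7's cell: 26.1595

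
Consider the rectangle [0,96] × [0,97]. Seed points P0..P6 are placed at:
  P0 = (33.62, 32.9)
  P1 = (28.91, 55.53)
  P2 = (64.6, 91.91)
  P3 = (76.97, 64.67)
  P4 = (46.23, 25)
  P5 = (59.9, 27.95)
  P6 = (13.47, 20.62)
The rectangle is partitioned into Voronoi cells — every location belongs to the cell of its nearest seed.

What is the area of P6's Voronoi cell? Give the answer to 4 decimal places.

Area of P6's cell: 1117.9026

1. box [0,96]×[0,97]: [(0, 0) (96, 0) (96, 97) (0, 97)]
2. ⊥bis P6·P0 via (23.545,26.76): [(0, 65.3945) (0, 0) (39.8533, 0)]  |A|=1303.0944
3. ⊥bis P6·P1 via (21.19,38.075): [(14.9738, 40.8243) (0, 47.4469) (0, 0) (39.8533, 0)]  |A|=1168.7225
4. ⊥bis P6·P2 via (39.035,56.265): [(14.9738, 40.8243) (0, 47.4469) (0, 0) (39.8533, 0)]  |A|=1168.7225
5. ⊥bis P6·P3 via (45.22,42.645): [(14.9738, 40.8243) (0, 47.4469) (0, 0) (39.8533, 0)]  |A|=1168.7225
6. ⊥bis P6·P4 via (29.85,22.81): [(30.9454, 14.6168) (14.9738, 40.8243) (0, 47.4469) (0, 0) (32.8997, 0)]  |A|=1117.9026
7. ⊥bis P6·P5 via (36.685,24.285): [(30.9454, 14.6168) (14.9738, 40.8243) (0, 47.4469) (0, 0) (32.8997, 0)]  |A|=1117.9026
8. canonical 5-gon: [(30.9454, 14.6168) (14.9738, 40.8243) (0, 47.4469) (0, 0) (32.8997, 0)]
9. shoelace: 1117.9026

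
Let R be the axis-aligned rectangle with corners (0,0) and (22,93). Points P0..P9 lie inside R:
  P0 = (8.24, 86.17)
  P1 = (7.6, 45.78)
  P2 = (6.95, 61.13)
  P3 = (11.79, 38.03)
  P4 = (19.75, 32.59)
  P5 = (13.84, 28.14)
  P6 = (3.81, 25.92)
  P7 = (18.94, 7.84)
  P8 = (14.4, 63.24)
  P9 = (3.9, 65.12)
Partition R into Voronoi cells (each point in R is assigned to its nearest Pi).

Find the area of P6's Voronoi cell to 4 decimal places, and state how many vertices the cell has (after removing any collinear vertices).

1. box [0,22]×[0,93]: [(0, 0) (22, 0) (22, 93) (0, 93)]
2. ⊥bis P6·P0 via (6.025,56.045): [(0, 56.488) (0, 0) (22, 0) (22, 54.8704)]  |A|=1224.9425
3. ⊥bis P6·P1 via (5.705,35.85): [(0, 36.9387) (0, 0) (22, 0) (22, 32.7403)]  |A|=766.4695
4. ⊥bis P6·P2 via (5.38,43.525): [(0, 36.9387) (0, 0) (22, 0) (22, 32.7403)]  |A|=766.4695
5. ⊥bis P6·P3 via (7.8,31.975): [(0.3763, 36.8669) (0, 36.9387) (0, 0) (22, 0) (22, 22.6178)]  |A|=657.0261
6. ⊥bis P6·P4 via (11.78,29.255): [(11.7238, 29.3894) (0.3763, 36.8669) (0, 36.9387) (0, 0) (22, 0) (22, 4.8312)]  |A|=565.6365
7. ⊥bis P6·P5 via (8.825,27.03): [(7.7186, 32.0286) (0.3763, 36.8669) (0, 36.9387) (0, 0) (14.8077, 0)]  |A|=380.3401
8. ⊥bis P6·P7 via (11.375,16.88): [(11.119, 16.6658) (7.7186, 32.0286) (0.3763, 36.8669) (0, 36.9387) (0, 7.361)]  |A|=216.0259
9. ⊥bis P6·P8 via (9.105,44.58): [(11.119, 16.6658) (7.7186, 32.0286) (0.3763, 36.8669) (0, 36.9387) (0, 7.361)]  |A|=216.0259
10. ⊥bis P6·P9 via (3.855,45.52): [(11.119, 16.6658) (7.7186, 32.0286) (0.3763, 36.8669) (0, 36.9387) (0, 7.361)]  |A|=216.0259
11. canonical 5-gon: [(11.119, 16.6658) (7.7186, 32.0286) (0.3763, 36.8669) (0, 36.9387) (0, 7.361)]
12. shoelace: 216.0259

Area of P6's cell: 216.0259 (5 vertices)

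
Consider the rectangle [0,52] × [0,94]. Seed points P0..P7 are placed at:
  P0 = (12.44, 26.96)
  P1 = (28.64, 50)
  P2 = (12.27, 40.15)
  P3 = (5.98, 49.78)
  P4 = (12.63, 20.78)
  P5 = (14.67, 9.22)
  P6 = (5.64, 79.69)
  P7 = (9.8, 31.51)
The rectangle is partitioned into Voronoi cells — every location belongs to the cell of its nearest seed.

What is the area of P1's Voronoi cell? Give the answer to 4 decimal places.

Area of P1's cell: 1669.6520

1. box [0,52]×[0,94]: [(0, 0) (52, 0) (52, 94) (0, 94)]
2. ⊥bis P1·P0 via (20.54,38.48): [(0, 52.9222) (52, 16.3597) (52, 94) (0, 94)]  |A|=3086.6712
3. ⊥bis P1·P2 via (20.455,45.075): [(0, 79.0698) (27.271, 33.7472) (52, 16.3597) (52, 94) (0, 94)]  |A|=2730.1357
4. ⊥bis P1·P3 via (17.31,49.89): [(17.3059, 50.3085) (27.271, 33.7472) (52, 16.3597) (52, 94) (16.8817, 94)]  |A|=2232.1505
5. ⊥bis P1·P4 via (20.635,35.39): [(17.3059, 50.3085) (27.271, 33.7472) (40.1128, 24.7179) (52, 18.2047) (52, 94) (16.8817, 94)]  |A|=2221.1843
6. ⊥bis P1·P5 via (21.655,29.61): [(17.3059, 50.3085) (27.271, 33.7472) (40.1128, 24.7179) (47.0814, 20.8997) (52, 19.2147) (52, 94) (16.8817, 94)]  |A|=2218.7005
7. ⊥bis P1·P6 via (17.14,64.845): [(17.1646, 64.8641) (17.3059, 50.3085) (27.271, 33.7472) (40.1128, 24.7179) (47.0814, 20.8997) (52, 19.2147) (52, 91.8501)]  |A|=1669.652
8. ⊥bis P1·P7 via (19.22,40.755): [(17.1646, 64.8641) (17.3059, 50.3085) (27.271, 33.7472) (40.1128, 24.7179) (47.0814, 20.8997) (52, 19.2147) (52, 91.8501)]  |A|=1669.652
9. canonical 7-gon: [(17.1646, 64.8641) (17.3059, 50.3085) (27.271, 33.7472) (40.1128, 24.7179) (47.0814, 20.8997) (52, 19.2147) (52, 91.8501)]
10. shoelace: 1669.652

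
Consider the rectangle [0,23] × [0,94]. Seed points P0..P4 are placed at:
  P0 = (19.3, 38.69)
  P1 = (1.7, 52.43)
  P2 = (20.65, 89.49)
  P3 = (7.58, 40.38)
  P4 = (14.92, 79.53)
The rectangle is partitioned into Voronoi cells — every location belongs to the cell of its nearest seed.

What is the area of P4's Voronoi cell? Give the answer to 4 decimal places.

Area of P4's cell: 543.9428

1. box [0,23]×[0,94]: [(0, 0) (23, 0) (23, 94) (0, 94)]
2. ⊥bis P4·P0 via (17.11,59.11): [(0, 57.275) (23, 59.7417) (23, 94) (0, 94)]  |A|=816.3082
3. ⊥bis P4·P1 via (8.31,65.98): [(0, 70.0338) (21.4408, 59.5745) (23, 59.7417) (23, 94) (0, 94)]  |A|=679.5283
4. ⊥bis P4·P2 via (17.785,84.51): [(0, 70.0338) (21.4408, 59.5745) (23, 59.7417) (23, 81.5098) (1.2893, 94) (0, 94)]  |A|=543.9428
5. ⊥bis P4·P3 via (11.25,59.955): [(0, 70.0338) (21.4408, 59.5745) (23, 59.7417) (23, 81.5098) (1.2893, 94) (0, 94)]  |A|=543.9428
6. canonical 6-gon: [(0, 70.0338) (21.4408, 59.5745) (23, 59.7417) (23, 81.5098) (1.2893, 94) (0, 94)]
7. shoelace: 543.9428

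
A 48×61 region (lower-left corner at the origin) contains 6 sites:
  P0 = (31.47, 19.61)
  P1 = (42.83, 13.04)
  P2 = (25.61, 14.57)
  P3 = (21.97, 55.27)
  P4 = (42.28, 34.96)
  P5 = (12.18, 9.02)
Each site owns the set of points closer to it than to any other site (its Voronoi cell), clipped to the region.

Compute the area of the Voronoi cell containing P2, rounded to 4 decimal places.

1. box [0,48]×[0,61]: [(0, 0) (48, 0) (48, 61) (0, 61)]
2. ⊥bis P2·P0 via (28.54,17.09): [(0, 50.2734) (0, 0) (43.2386, 0)]  |A|=1086.8752
3. ⊥bis P2·P1 via (34.22,13.805): [(33.9527, 10.7967) (0, 50.2734) (0, 0) (32.9934, 0)]  |A|=1031.5685
4. ⊥bis P2·P3 via (23.79,34.92): [(33.9527, 10.7967) (13.961, 34.0409) (0, 32.7923) (0, 0) (32.9934, 0)]  |A|=909.5417
5. ⊥bis P2·P4 via (33.945,24.765): [(33.9527, 10.7967) (13.961, 34.0409) (0, 32.7923) (0, 0) (32.9934, 0)]  |A|=909.5417
6. ⊥bis P2·P5 via (18.895,11.795): [(33.9527, 10.7967) (13.961, 34.0409) (9.8536, 33.6736) (23.7693, 0) (32.9934, 0)]  |A|=347.7812
7. canonical 5-gon: [(33.9527, 10.7967) (13.961, 34.0409) (9.8536, 33.6736) (23.7693, 0) (32.9934, 0)]
8. shoelace: 347.7812

Area of P2's cell: 347.7812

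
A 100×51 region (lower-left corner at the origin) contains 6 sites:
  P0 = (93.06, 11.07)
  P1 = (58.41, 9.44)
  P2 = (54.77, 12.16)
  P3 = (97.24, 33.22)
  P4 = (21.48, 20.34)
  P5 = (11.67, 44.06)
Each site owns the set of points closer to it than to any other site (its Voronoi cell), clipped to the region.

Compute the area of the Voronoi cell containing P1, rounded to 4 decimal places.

1. box [0,100]×[0,51]: [(0, 0) (100, 0) (100, 51) (0, 51)]
2. ⊥bis P1·P0 via (75.735,10.255): [(0, 0) (76.2174, 0) (73.8183, 51) (0, 51)]  |A|=3825.9102
3. ⊥bis P1·P2 via (56.59,10.8): [(48.5197, 0) (76.2174, 0) (74.577, 34.8709)]  |A|=482.9222
4. ⊥bis P1·P3 via (77.825,21.33): [(71.8046, 31.1607) (48.5197, 0) (76.2174, 0) (74.9968, 25.9482)]  |A|=469.7747
5. ⊥bis P1·P4 via (39.945,14.89): [(71.8046, 31.1607) (48.5197, 0) (76.2174, 0) (74.9968, 25.9482)]  |A|=469.7747
6. ⊥bis P1·P5 via (35.04,26.75): [(71.8046, 31.1607) (48.5197, 0) (76.2174, 0) (74.9968, 25.9482)]  |A|=469.7747
7. canonical 4-gon: [(71.8046, 31.1607) (48.5197, 0) (76.2174, 0) (74.9968, 25.9482)]
8. shoelace: 469.7747

Area of P1's cell: 469.7747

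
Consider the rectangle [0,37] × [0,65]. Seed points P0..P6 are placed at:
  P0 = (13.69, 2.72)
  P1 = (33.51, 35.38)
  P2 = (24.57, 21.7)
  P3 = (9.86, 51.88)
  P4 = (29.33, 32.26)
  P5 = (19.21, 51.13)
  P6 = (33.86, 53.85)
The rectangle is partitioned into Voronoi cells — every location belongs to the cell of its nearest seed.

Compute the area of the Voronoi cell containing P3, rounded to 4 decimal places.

Area of P3's cell: 476.2777

1. box [0,37]×[0,65]: [(0, 0) (37, 0) (37, 65) (0, 65)]
2. ⊥bis P3·P0 via (11.775,27.3): [(0, 26.3826) (37, 29.2653) (37, 65) (0, 65)]  |A|=1375.5143
3. ⊥bis P3·P1 via (21.685,43.63): [(0, 26.3826) (10.2067, 27.1778) (36.5943, 65) (0, 65)]  |A|=889.1168
4. ⊥bis P3·P2 via (17.215,36.79): [(0, 28.3993) (16.7572, 36.5669) (36.5943, 65) (0, 65)]  |A|=826.9088
5. ⊥bis P3·P4 via (19.595,42.07): [(0, 28.3993) (11.4358, 33.9732) (22.8506, 45.3007) (36.5943, 65) (0, 65)]  |A|=811.5726
6. ⊥bis P3·P5 via (14.535,51.505): [(0, 28.3993) (11.4358, 33.9732) (13.2751, 35.7984) (15.6175, 65) (0, 65)]  |A|=476.2777
7. ⊥bis P3·P6 via (21.86,52.865): [(0, 28.3993) (11.4358, 33.9732) (13.2751, 35.7984) (15.6175, 65) (0, 65)]  |A|=476.2777
8. canonical 5-gon: [(0, 28.3993) (11.4358, 33.9732) (13.2751, 35.7984) (15.6175, 65) (0, 65)]
9. shoelace: 476.2777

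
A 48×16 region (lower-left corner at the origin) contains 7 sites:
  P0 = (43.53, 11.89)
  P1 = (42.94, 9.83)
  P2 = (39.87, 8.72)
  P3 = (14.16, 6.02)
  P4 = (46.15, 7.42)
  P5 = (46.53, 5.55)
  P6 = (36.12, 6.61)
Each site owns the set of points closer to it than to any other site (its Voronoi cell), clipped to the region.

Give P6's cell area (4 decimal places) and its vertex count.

1. box [0,48]×[0,16]: [(0, 0) (48, 0) (48, 16) (0, 16)]
2. ⊥bis P6·P0 via (39.825,9.25): [(0, 0) (46.4161, 0) (35.0153, 16) (0, 16)]  |A|=651.451
3. ⊥bis P6·P1 via (39.53,8.22): [(0, 0) (43.411, 0) (37.5093, 12.4999) (35.0153, 16) (0, 16)]  |A|=632.6693
4. ⊥bis P6·P2 via (37.995,7.665): [(0, 0) (42.3078, 0) (33.3052, 16) (0, 16)]  |A|=604.9041
5. ⊥bis P6·P3 via (25.14,6.315): [(25.3097, 0) (42.3078, 0) (33.3052, 16) (24.8798, 16)]  |A|=203.3884
6. ⊥bis P6·P4 via (41.135,7.015): [(25.3097, 0) (41.7015, 0) (41.5999, 1.2582) (33.3052, 16) (24.8798, 16)]  |A|=203.007
7. ⊥bis P6·P5 via (41.325,6.08): [(25.3097, 0) (40.7059, 0) (40.9514, 2.4108) (33.3052, 16) (24.8798, 16)]  |A|=201.4575
8. canonical 5-gon: [(25.3097, 0) (40.7059, 0) (40.9514, 2.4108) (33.3052, 16) (24.8798, 16)]
9. shoelace: 201.4575

Area of P6's cell: 201.4575 (5 vertices)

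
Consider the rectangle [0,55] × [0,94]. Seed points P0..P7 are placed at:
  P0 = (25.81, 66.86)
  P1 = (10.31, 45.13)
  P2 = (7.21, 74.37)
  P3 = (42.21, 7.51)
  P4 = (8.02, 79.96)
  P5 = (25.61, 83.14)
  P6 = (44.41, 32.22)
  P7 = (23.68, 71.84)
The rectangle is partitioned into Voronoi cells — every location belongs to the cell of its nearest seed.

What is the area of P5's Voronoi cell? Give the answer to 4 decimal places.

Area of P5's cell: 691.7285

1. box [0,55]×[0,94]: [(0, 0) (55, 0) (55, 94) (0, 94)]
2. ⊥bis P5·P0 via (25.71,75): [(0, 74.6842) (55, 75.3598) (55, 94) (0, 94)]  |A|=1043.7905
3. ⊥bis P5·P1 via (17.96,64.135): [(0, 74.6842) (55, 75.3598) (55, 94) (0, 94)]  |A|=1043.7905
4. ⊥bis P5·P2 via (16.41,78.755): [(18.2435, 74.9083) (55, 75.3598) (55, 94) (9.1438, 94)]  |A|=780.3114
5. ⊥bis P5·P3 via (33.91,45.325): [(18.2435, 74.9083) (55, 75.3598) (55, 94) (9.1438, 94)]  |A|=780.3114
6. ⊥bis P5·P4 via (16.815,81.55): [(17.8766, 75.6781) (18.2435, 74.9083) (55, 75.3598) (55, 94) (14.5642, 94)]  |A|=730.6547
7. ⊥bis P5·P6 via (35.01,57.68): [(17.8766, 75.6781) (18.2435, 74.9083) (55, 75.3598) (55, 94) (14.5642, 94)]  |A|=730.6547
8. ⊥bis P5·P7 via (24.645,77.49): [(17.3229, 78.7406) (38.317, 75.1549) (55, 75.3598) (55, 94) (14.5642, 94)]  |A|=691.7285
9. canonical 5-gon: [(17.3229, 78.7406) (38.317, 75.1549) (55, 75.3598) (55, 94) (14.5642, 94)]
10. shoelace: 691.7285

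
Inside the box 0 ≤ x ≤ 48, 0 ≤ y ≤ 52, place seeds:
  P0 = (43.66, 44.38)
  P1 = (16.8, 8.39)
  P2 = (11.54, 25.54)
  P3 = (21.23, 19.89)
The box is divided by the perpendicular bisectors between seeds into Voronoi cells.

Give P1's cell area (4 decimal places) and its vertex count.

Area of P1's cell: 529.9996 (5 vertices)

1. box [0,48]×[0,52]: [(0, 0) (48, 0) (48, 52) (0, 52)]
2. ⊥bis P1·P0 via (30.23,26.385): [(0, 48.9462) (0, 0) (48, 0) (48, 13.1229)]  |A|=1489.6591
3. ⊥bis P1·P2 via (14.17,16.965): [(34.498, 23.1997) (0, 12.619) (0, 0) (48, 0) (48, 13.1229)]  |A|=863.0507
4. ⊥bis P1·P3 via (19.015,14.14): [(12.7846, 16.5401) (0, 12.619) (0, 0) (48, 0) (48, 2.9745)]  |A|=529.9996
5. canonical 5-gon: [(12.7846, 16.5401) (0, 12.619) (0, 0) (48, 0) (48, 2.9745)]
6. shoelace: 529.9996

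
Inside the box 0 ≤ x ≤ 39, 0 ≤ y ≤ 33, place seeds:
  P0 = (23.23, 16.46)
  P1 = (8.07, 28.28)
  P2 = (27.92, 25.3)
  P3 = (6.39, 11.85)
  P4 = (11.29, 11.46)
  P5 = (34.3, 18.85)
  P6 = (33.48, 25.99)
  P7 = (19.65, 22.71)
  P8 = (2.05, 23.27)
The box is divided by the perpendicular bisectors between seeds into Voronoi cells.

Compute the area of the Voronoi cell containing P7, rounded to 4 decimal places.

Area of P7's cell: 128.7774

1. box [0,39]×[0,33]: [(0, 0) (39, 0) (39, 33) (0, 33)]
2. ⊥bis P7·P0 via (21.44,19.585): [(0, 7.3042) (39, 29.6434) (39, 33) (0, 33)]  |A|=566.523
3. ⊥bis P7·P1 via (13.86,25.495): [(7.0536, 11.3444) (39, 29.6434) (39, 33) (17.4699, 33)]  |A|=286.7391
4. ⊥bis P7·P2 via (23.785,24.005): [(7.0536, 11.3444) (24.602, 21.3962) (20.9679, 33) (17.4699, 33)]  |A|=157.9547
5. ⊥bis P7·P3 via (13.02,17.28): [(11.0598, 19.6734) (14.4237, 15.5661) (24.602, 21.3962) (20.9679, 33) (17.4699, 33)]  |A|=135.7183
6. ⊥bis P7·P4 via (15.47,17.085): [(11.3039, 20.1809) (16.1688, 16.5657) (24.602, 21.3962) (20.9679, 33) (17.4699, 33)]  |A|=128.7774
7. ⊥bis P7·P5 via (26.975,20.78): [(11.3039, 20.1809) (16.1688, 16.5657) (24.602, 21.3962) (20.9679, 33) (17.4699, 33)]  |A|=128.7774
8. ⊥bis P7·P6 via (26.565,24.35): [(11.3039, 20.1809) (16.1688, 16.5657) (24.602, 21.3962) (20.9679, 33) (17.4699, 33)]  |A|=128.7774
9. ⊥bis P7·P8 via (10.85,22.99): [(11.3039, 20.1809) (16.1688, 16.5657) (24.602, 21.3962) (20.9679, 33) (17.4699, 33)]  |A|=128.7774
10. canonical 5-gon: [(11.3039, 20.1809) (16.1688, 16.5657) (24.602, 21.3962) (20.9679, 33) (17.4699, 33)]
11. shoelace: 128.7774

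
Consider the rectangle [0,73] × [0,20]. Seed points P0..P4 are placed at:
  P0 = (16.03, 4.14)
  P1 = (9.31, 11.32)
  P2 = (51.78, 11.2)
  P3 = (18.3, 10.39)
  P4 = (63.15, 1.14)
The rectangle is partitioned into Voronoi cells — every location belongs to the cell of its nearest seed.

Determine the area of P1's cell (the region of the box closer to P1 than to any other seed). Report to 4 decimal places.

Area of P1's cell: 238.8841

1. box [0,73]×[0,20]: [(0, 0) (73, 0) (73, 20) (0, 20)]
2. ⊥bis P1·P0 via (12.67,7.73): [(0, 0) (4.4109, 0) (25.7799, 20) (0, 20)]  |A|=301.9077
3. ⊥bis P1·P2 via (30.545,11.26): [(0, 0) (4.4109, 0) (25.7799, 20) (0, 20)]  |A|=301.9077
4. ⊥bis P1·P3 via (13.805,10.855): [(0, 0) (4.4109, 0) (13.5687, 8.5712) (14.751, 20) (0, 20)]  |A|=238.8841
5. ⊥bis P1·P4 via (36.23,6.23): [(0, 0) (4.4109, 0) (13.5687, 8.5712) (14.751, 20) (0, 20)]  |A|=238.8841
6. canonical 5-gon: [(0, 0) (4.4109, 0) (13.5687, 8.5712) (14.751, 20) (0, 20)]
7. shoelace: 238.8841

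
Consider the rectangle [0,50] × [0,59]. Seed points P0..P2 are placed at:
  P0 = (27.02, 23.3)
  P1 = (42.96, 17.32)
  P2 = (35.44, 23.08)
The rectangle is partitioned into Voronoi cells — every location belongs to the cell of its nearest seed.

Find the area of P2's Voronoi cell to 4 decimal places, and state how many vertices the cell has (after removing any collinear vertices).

Area of P2's cell: 679.2751 (4 vertices)

1. box [0,50]×[0,59]: [(0, 0) (50, 0) (50, 59) (0, 59)]
2. ⊥bis P2·P0 via (31.23,23.19): [(30.6241, 0) (50, 0) (50, 59) (32.1657, 59)]  |A|=1097.7027
3. ⊥bis P2·P1 via (39.2,20.2): [(30.8676, 9.3216) (50, 34.3) (50, 59) (32.1657, 59)]  |A|=679.2751
4. canonical 4-gon: [(30.8676, 9.3216) (50, 34.3) (50, 59) (32.1657, 59)]
5. shoelace: 679.2751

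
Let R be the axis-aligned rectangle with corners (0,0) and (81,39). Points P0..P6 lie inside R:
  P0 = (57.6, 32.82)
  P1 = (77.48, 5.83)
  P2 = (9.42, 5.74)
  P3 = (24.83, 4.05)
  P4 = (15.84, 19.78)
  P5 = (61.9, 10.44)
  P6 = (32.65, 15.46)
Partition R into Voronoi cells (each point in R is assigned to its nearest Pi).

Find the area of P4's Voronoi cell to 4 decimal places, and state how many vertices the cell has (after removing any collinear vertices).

1. box [0,81]×[0,39]: [(0, 0) (81, 0) (81, 39) (0, 39)]
2. ⊥bis P4·P0 via (36.72,26.3): [(0, 0) (44.9325, 0) (32.7543, 39) (0, 39)]  |A|=1514.8915
3. ⊥bis P4·P1 via (46.66,12.805): [(0, 0) (43.762, 0) (44.2539, 2.1732) (32.7543, 39) (0, 39)]  |A|=1513.6198
4. ⊥bis P4·P2 via (12.63,12.76): [(0, 18.5353) (40.535, 0) (43.762, 0) (44.2539, 2.1732) (32.7543, 39) (0, 39)]  |A|=1137.956
5. ⊥bis P4·P3 via (20.335,11.915): [(0, 18.5353) (17.7317, 10.4272) (38.0503, 22.0397) (32.7543, 39) (0, 39)]  |A|=852.4344
6. ⊥bis P4·P5 via (38.87,15.11): [(0, 18.5353) (17.7317, 10.4272) (38.0503, 22.0397) (32.7543, 39) (0, 39)]  |A|=852.4344
7. ⊥bis P4·P6 via (24.245,17.62): [(0, 18.5353) (17.7317, 10.4272) (23.1996, 13.5522) (29.7394, 39) (0, 39)]  |A|=665.6621
8. canonical 5-gon: [(0, 18.5353) (17.7317, 10.4272) (23.1996, 13.5522) (29.7394, 39) (0, 39)]
9. shoelace: 665.6621

Area of P4's cell: 665.6621 (5 vertices)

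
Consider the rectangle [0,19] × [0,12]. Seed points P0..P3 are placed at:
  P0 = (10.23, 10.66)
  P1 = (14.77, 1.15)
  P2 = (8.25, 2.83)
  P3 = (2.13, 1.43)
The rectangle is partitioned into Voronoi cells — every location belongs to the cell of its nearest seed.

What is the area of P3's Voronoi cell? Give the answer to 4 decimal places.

1. box [0,19]×[0,12]: [(0, 0) (19, 0) (19, 12) (0, 12)]
2. ⊥bis P3·P0 via (6.18,6.045): [(0, 11.4684) (0, 0) (13.0683, 0)]  |A|=74.9363
3. ⊥bis P3·P1 via (8.45,1.29): [(8.51, 4.0002) (0, 11.4684) (0, 0) (8.4214, 0)]  |A|=65.642
4. ⊥bis P3·P2 via (5.19,2.13): [(3.8208, 8.1154) (0, 11.4684) (0, 0) (5.6773, 0)]  |A|=44.9457
5. canonical 4-gon: [(3.8208, 8.1154) (0, 11.4684) (0, 0) (5.6773, 0)]
6. shoelace: 44.9457

Area of P3's cell: 44.9457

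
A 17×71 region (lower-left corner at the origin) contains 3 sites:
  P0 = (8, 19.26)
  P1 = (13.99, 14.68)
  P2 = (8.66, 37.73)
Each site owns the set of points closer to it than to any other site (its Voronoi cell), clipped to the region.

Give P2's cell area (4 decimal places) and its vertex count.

1. box [0,17]×[0,71]: [(0, 0) (17, 0) (17, 71) (0, 71)]
2. ⊥bis P2·P0 via (8.33,28.495): [(0, 28.7927) (17, 28.1852) (17, 71) (0, 71)]  |A|=722.6883
3. ⊥bis P2·P1 via (11.325,26.205): [(0, 28.7927) (17, 28.1852) (17, 71) (0, 71)]  |A|=722.6883
4. canonical 4-gon: [(0, 28.7927) (17, 28.1852) (17, 71) (0, 71)]
5. shoelace: 722.6883

Area of P2's cell: 722.6883 (4 vertices)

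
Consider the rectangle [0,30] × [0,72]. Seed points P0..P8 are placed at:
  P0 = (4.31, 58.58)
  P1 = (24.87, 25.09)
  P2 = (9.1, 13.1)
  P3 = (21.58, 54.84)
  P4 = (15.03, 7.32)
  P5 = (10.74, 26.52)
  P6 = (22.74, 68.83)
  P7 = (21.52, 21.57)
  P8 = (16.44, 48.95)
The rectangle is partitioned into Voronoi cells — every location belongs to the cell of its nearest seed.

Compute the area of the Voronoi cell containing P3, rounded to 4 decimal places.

1. box [0,30]×[0,72]: [(0, 0) (30, 0) (30, 72) (0, 72)]
2. ⊥bis P3·P0 via (12.945,56.71): [(0.6639, 0) (30, 0) (30, 72) (16.2562, 72)]  |A|=1550.8777
3. ⊥bis P3·P1 via (23.225,39.965): [(8.9775, 38.3894) (30, 40.7142) (30, 72) (16.2562, 72)]  |A|=559.8214
4. ⊥bis P3·P2 via (15.34,33.97): [(8.9775, 38.3894) (30, 40.7142) (30, 72) (16.2562, 72)]  |A|=559.8214
5. ⊥bis P3·P4 via (18.305,31.08): [(8.9775, 38.3894) (30, 40.7142) (30, 72) (16.2562, 72)]  |A|=559.8214
6. ⊥bis P3·P5 via (16.16,40.68): [(9.9854, 43.0435) (19.1929, 39.5191) (30, 40.7142) (30, 72) (16.2562, 72)]  |A|=536.6191
7. ⊥bis P3·P6 via (22.16,61.835): [(14.1978, 62.4952) (9.9854, 43.0435) (19.1929, 39.5191) (30, 40.7142) (30, 61.1849)]  |A|=385.8524
8. ⊥bis P3·P7 via (21.55,38.205): [(14.1978, 62.4952) (9.9854, 43.0435) (19.1929, 39.5191) (30, 40.7142) (30, 61.1849)]  |A|=385.8524
9. ⊥bis P3·P8 via (19.01,51.895): [(14.1978, 62.4952) (13.032, 57.1118) (30, 42.3044) (30, 61.1849)]  |A|=203.4808
10. canonical 4-gon: [(14.1978, 62.4952) (13.032, 57.1118) (30, 42.3044) (30, 61.1849)]
11. shoelace: 203.4808

Area of P3's cell: 203.4808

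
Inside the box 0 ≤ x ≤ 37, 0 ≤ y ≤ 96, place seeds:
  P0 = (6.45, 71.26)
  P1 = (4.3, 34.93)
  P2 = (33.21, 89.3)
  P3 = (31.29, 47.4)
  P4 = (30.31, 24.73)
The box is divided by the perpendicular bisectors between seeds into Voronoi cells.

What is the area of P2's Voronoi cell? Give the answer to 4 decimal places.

Area of P2's cell: 510.1372

1. box [0,37]×[0,96]: [(0, 0) (37, 0) (37, 96) (0, 96)]
2. ⊥bis P2·P0 via (19.83,80.28): [(37, 54.8105) (37, 96) (9.2325, 96)]  |A|=571.864
3. ⊥bis P2·P1 via (18.755,62.115): [(37, 54.8105) (37, 96) (9.2325, 96)]  |A|=571.864
4. ⊥bis P2·P3 via (32.25,68.35): [(27.733, 68.557) (37, 68.1323) (37, 96) (9.2325, 96)]  |A|=510.1372
5. ⊥bis P2·P4 via (31.76,57.015): [(27.733, 68.557) (37, 68.1323) (37, 96) (9.2325, 96)]  |A|=510.1372
6. canonical 4-gon: [(27.733, 68.557) (37, 68.1323) (37, 96) (9.2325, 96)]
7. shoelace: 510.1372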